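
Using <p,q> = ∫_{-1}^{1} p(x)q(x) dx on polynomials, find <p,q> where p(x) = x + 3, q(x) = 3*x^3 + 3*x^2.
<p,q> = 36/5

Expand the product: p(x)·q(x) = 3*x^4 + 12*x^3 + 9*x^2.
∫_{-1}^{1} of each monomial x^k gives [2/(k+1) if k even, 0 if k odd]. Integrating term-by-term (or equivalently evaluating the antiderivative F(x) = 3*x^5/5 + 3*x^4 + 3*x^3 at the endpoints):
  F(1) − F(−1) = 33/5 − (-3/5) = 36/5.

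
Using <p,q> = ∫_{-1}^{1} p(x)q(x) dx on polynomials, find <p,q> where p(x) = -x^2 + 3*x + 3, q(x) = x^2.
<p,q> = 8/5

Expand the product: p(x)·q(x) = -x^4 + 3*x^3 + 3*x^2.
∫_{-1}^{1} of each monomial x^k gives [2/(k+1) if k even, 0 if k odd]. Integrating term-by-term (or equivalently evaluating the antiderivative F(x) = -x^5/5 + 3*x^4/4 + x^3 at the endpoints):
  F(1) − F(−1) = 31/20 − (-1/20) = 8/5.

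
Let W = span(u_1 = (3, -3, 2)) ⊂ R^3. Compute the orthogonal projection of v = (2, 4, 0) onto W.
proj_W(v) = (-9/11, 9/11, -6/11)

Set up U = [u_1 | ... | u_1] ∈ R^(3×1). The projector onto W = col(U) is P = U (U^T U)^(-1) U^T.
Compute U^T U =
  [22],
and U^T v = (-6).
Solve U^T U · c = U^T v for the coefficients: c = (-3/11). The projection is proj_W(v) = U c.
Check: (v - proj_W(v)) · u_1 = 0  (should be 0).
Result: proj_W(v) = (-9/11, 9/11, -6/11).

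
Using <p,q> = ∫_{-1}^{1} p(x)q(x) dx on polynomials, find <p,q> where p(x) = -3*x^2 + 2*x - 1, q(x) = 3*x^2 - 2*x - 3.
<p,q> = 56/15

Expand the product: p(x)·q(x) = -9*x^4 + 12*x^3 + 2*x^2 - 4*x + 3.
∫_{-1}^{1} of each monomial x^k gives [2/(k+1) if k even, 0 if k odd]. Integrating term-by-term (or equivalently evaluating the antiderivative F(x) = -9*x^5/5 + 3*x^4 + 2*x^3/3 - 2*x^2 + 3*x at the endpoints):
  F(1) − F(−1) = 43/15 − (-13/15) = 56/15.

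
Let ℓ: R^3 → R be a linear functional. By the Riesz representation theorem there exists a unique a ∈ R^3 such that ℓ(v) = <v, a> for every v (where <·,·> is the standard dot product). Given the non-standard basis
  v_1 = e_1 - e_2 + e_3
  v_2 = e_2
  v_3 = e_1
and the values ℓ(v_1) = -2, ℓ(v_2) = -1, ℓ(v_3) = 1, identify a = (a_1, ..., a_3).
a = (1, -1, -4)

Write a = (a_1, ..., a_3) in the standard basis. For each basis vector v_i, ℓ(v_i) = <v_i, a> is a linear equation in the a_j's. Collect the n equations into a matrix system V a = ℓ, where row i of V is v_i (expressed in the standard basis). Since V is invertible (lower-triangular with 1s on the diagonal, up to permutation), solve by back-substitution:
  V =
[[1, -1, 1],
 [0, 1, 0],
 [1, 0, 0]]
  V a = (-2, -1, 1)
Solving gives a = (1, -1, -4).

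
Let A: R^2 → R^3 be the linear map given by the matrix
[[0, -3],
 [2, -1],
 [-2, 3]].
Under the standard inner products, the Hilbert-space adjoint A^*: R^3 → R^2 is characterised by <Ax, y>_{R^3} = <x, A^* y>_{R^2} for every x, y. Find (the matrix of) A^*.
A^* = A^T =
[[0, 2, -2],
 [-3, -1, 3]]

For real matrices with standard dot products, the defining identity <Ax, y> = <x, A^* y> gives (Ax)^T y = x^T (A^*) y, i.e. x^T A^T y = x^T (A^*) y. Since this holds for all x, y, we must have A^* = A^T. Therefore
A^* =
[[0, 2, -2],
 [-3, -1, 3]].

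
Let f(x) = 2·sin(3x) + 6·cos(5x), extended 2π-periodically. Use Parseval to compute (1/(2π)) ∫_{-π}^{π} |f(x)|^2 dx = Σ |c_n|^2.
Σ |c_n|^2 = 20

Expand |f|^2 and use orthogonality of {sin(nx), cos(mx)} on [-π, π]:
  ∫_{-π}^{π} sin(nx)^2 dx = π, ∫ cos(mx)^2 dx = π, and cross terms integrate to 0.
So ∫_{-π}^{π} f(x)^2 dx = 2^2 · π + 6^2 · π = (4 + 36)π.
Divide by 2π: (4 + 36)/2 = 20.
By Parseval, this equals Σ |c_n|^2.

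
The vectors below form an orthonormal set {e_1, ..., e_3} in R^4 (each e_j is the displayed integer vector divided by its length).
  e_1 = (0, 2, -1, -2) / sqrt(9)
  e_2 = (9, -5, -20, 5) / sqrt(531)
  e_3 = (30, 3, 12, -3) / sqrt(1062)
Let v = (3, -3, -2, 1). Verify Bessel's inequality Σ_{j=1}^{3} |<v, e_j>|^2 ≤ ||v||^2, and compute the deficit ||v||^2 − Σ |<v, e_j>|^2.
Σ |<v, e_j>|^2 = 21; ||v||^2 = 23; deficit = 2

Write each e_j = u_j / sqrt(<u_j, u_j>) where u_j is the displayed integer vector. Then <v, e_j> = <v, u_j> / sqrt(<u_j, u_j>), so |<v, e_j>|^2 = <v, u_j>^2 / <u_j, u_j>.
Coefficients: <v, e_1> = -6/sqrt(9), <v, e_2> = 87/sqrt(531), <v, e_3> = 54/sqrt(1062).
Square and sum: Σ |<v, e_j>|^2 = 21.
Compute ||v||^2 = v·v = 23.
Deficit = 23 − 21 = 2 ≥ 0, confirming Bessel's inequality. (The deficit equals ||v − Σ <v,e_j> e_j||^2, the squared distance from v to span{e_j}.)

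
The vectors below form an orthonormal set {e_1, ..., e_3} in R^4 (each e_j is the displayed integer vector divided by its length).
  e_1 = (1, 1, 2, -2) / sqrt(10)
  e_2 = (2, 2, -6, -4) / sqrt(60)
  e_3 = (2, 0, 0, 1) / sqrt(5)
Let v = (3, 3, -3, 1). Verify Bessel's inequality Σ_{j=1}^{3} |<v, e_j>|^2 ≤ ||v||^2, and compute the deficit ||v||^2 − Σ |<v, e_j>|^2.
Σ |<v, e_j>|^2 = 322/15; ||v||^2 = 28; deficit = 98/15

Write each e_j = u_j / sqrt(<u_j, u_j>) where u_j is the displayed integer vector. Then <v, e_j> = <v, u_j> / sqrt(<u_j, u_j>), so |<v, e_j>|^2 = <v, u_j>^2 / <u_j, u_j>.
Coefficients: <v, e_1> = -2/sqrt(10), <v, e_2> = 26/sqrt(60), <v, e_3> = 7/sqrt(5).
Square and sum: Σ |<v, e_j>|^2 = 322/15.
Compute ||v||^2 = v·v = 28.
Deficit = 28 − 322/15 = 98/15 ≥ 0, confirming Bessel's inequality. (The deficit equals ||v − Σ <v,e_j> e_j||^2, the squared distance from v to span{e_j}.)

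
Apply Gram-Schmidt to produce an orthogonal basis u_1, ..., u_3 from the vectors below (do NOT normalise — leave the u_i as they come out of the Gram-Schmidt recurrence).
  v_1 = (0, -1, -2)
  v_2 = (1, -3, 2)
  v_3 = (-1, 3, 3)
Orthogonal basis:
  u_1 = (0, -1, -2)
  u_2 = (1, -16/5, 8/5)
  u_3 = (-40/69, -10/69, 5/69)

Apply the Gram-Schmidt recurrence
  u_1 = v_1
  u_i = v_i − Σ_{j<i} ((v_i · u_j) / (u_j · u_j)) · u_j.

Step by step this gives:
  u_1 = (0, -1, -2)
  u_2 = (1, -16/5, 8/5)
  u_3 = (-40/69, -10/69, 5/69)

Orthogonality check:
  u_2 · u_1 = 0 (should be 0)
  u_3 · u_1 = 0 (should be 0)
  u_3 · u_2 = 0 (should be 0)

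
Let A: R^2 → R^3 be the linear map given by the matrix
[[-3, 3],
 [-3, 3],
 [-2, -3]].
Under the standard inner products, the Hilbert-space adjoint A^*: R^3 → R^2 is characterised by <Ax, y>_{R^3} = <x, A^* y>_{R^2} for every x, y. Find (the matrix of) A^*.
A^* = A^T =
[[-3, -3, -2],
 [3, 3, -3]]

For real matrices with standard dot products, the defining identity <Ax, y> = <x, A^* y> gives (Ax)^T y = x^T (A^*) y, i.e. x^T A^T y = x^T (A^*) y. Since this holds for all x, y, we must have A^* = A^T. Therefore
A^* =
[[-3, -3, -2],
 [3, 3, -3]].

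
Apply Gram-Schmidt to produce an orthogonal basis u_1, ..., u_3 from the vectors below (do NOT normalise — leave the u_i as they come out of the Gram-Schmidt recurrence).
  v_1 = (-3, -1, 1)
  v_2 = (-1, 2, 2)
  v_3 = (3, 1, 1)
Orthogonal basis:
  u_1 = (-3, -1, 1)
  u_2 = (-2/11, 25/11, 19/11)
  u_3 = (28/45, -7/9, 49/45)

Apply the Gram-Schmidt recurrence
  u_1 = v_1
  u_i = v_i − Σ_{j<i} ((v_i · u_j) / (u_j · u_j)) · u_j.

Step by step this gives:
  u_1 = (-3, -1, 1)
  u_2 = (-2/11, 25/11, 19/11)
  u_3 = (28/45, -7/9, 49/45)

Orthogonality check:
  u_2 · u_1 = 0 (should be 0)
  u_3 · u_1 = 0 (should be 0)
  u_3 · u_2 = 0 (should be 0)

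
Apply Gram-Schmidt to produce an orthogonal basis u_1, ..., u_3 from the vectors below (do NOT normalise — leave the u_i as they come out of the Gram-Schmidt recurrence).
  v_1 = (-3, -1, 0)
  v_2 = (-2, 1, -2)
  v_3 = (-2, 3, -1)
Orthogonal basis:
  u_1 = (-3, -1, 0)
  u_2 = (-1/2, 3/2, -2)
  u_3 = (-34/65, 102/65, 17/13)

Apply the Gram-Schmidt recurrence
  u_1 = v_1
  u_i = v_i − Σ_{j<i} ((v_i · u_j) / (u_j · u_j)) · u_j.

Step by step this gives:
  u_1 = (-3, -1, 0)
  u_2 = (-1/2, 3/2, -2)
  u_3 = (-34/65, 102/65, 17/13)

Orthogonality check:
  u_2 · u_1 = 0 (should be 0)
  u_3 · u_1 = 0 (should be 0)
  u_3 · u_2 = 0 (should be 0)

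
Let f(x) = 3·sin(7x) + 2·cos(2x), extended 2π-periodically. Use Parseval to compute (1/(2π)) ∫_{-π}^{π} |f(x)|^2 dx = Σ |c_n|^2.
Σ |c_n|^2 = 13/2

Expand |f|^2 and use orthogonality of {sin(nx), cos(mx)} on [-π, π]:
  ∫_{-π}^{π} sin(nx)^2 dx = π, ∫ cos(mx)^2 dx = π, and cross terms integrate to 0.
So ∫_{-π}^{π} f(x)^2 dx = 3^2 · π + 2^2 · π = (9 + 4)π.
Divide by 2π: (9 + 4)/2 = 13/2.
By Parseval, this equals Σ |c_n|^2.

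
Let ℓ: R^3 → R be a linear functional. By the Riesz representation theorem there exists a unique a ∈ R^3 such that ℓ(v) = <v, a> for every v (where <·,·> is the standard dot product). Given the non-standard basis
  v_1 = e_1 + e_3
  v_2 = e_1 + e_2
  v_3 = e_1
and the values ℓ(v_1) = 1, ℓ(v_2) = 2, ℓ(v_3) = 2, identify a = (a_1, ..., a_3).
a = (2, 0, -1)

Write a = (a_1, ..., a_3) in the standard basis. For each basis vector v_i, ℓ(v_i) = <v_i, a> is a linear equation in the a_j's. Collect the n equations into a matrix system V a = ℓ, where row i of V is v_i (expressed in the standard basis). Since V is invertible (lower-triangular with 1s on the diagonal, up to permutation), solve by back-substitution:
  V =
[[1, 0, 1],
 [1, 1, 0],
 [1, 0, 0]]
  V a = (1, 2, 2)
Solving gives a = (2, 0, -1).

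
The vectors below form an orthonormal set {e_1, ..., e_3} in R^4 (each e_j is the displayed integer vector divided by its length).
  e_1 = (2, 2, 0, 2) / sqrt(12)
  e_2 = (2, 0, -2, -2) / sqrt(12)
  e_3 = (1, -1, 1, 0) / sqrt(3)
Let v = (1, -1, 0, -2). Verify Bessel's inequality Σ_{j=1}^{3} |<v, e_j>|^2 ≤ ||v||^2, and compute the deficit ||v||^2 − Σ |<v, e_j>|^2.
Σ |<v, e_j>|^2 = 17/3; ||v||^2 = 6; deficit = 1/3

Write each e_j = u_j / sqrt(<u_j, u_j>) where u_j is the displayed integer vector. Then <v, e_j> = <v, u_j> / sqrt(<u_j, u_j>), so |<v, e_j>|^2 = <v, u_j>^2 / <u_j, u_j>.
Coefficients: <v, e_1> = -4/sqrt(12), <v, e_2> = 6/sqrt(12), <v, e_3> = 2/sqrt(3).
Square and sum: Σ |<v, e_j>|^2 = 17/3.
Compute ||v||^2 = v·v = 6.
Deficit = 6 − 17/3 = 1/3 ≥ 0, confirming Bessel's inequality. (The deficit equals ||v − Σ <v,e_j> e_j||^2, the squared distance from v to span{e_j}.)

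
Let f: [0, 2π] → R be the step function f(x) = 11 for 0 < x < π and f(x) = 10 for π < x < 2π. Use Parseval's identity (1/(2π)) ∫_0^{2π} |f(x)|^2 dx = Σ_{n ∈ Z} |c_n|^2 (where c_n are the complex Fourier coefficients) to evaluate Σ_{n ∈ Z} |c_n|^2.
Σ |c_n|^2 = 221/2

Parseval equates the L^2 energy of f (normalised by 1/(2π)) with the ℓ^2 sum of its Fourier coefficients: (1/(2π)) ∫_0^{2π} |f|^2 = Σ |c_n|^2.
Compute the left side: (1/(2π)) [∫_0^π 11^2 dx + ∫_π^{2π} 10^2 dx] = (1/(2π)) · (121π + 100π) = (121 + 100)/2 = 221/2.
So Σ_{n ∈ Z} |c_n|^2 = 221/2.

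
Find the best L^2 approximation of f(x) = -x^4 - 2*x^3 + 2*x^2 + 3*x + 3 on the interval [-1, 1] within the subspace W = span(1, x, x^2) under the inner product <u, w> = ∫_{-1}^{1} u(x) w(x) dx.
g(x) = 8*x^2/7 + 9*x/5 + 108/35

The best approximation g ∈ W is the orthogonal projection of f onto W. Writing g = a_0 + a_1 x + a_2 x^2, the coefficients solve the normal equations G · a = b where
  G_{ij} = <φ_i, φ_j> and b_i = <f, φ_i>, with φ_0 = 1, φ_1 = x, φ_2 = x^2.
G =
  [2, 0, 2/3]
  [0, 2/3, 0]
  [2/3, 0, 2/5],
b = (104/15, 6/5, 88/35).
Solving gives a_0 = 108/35, a_1 = 9/5, a_2 = 8/7, so
  g(x) = 8*x^2/7 + 9*x/5 + 108/35.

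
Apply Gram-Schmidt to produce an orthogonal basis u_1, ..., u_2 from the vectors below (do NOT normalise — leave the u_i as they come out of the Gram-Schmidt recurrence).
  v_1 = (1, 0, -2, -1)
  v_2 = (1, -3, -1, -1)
Orthogonal basis:
  u_1 = (1, 0, -2, -1)
  u_2 = (1/3, -3, 1/3, -1/3)

Apply the Gram-Schmidt recurrence
  u_1 = v_1
  u_i = v_i − Σ_{j<i} ((v_i · u_j) / (u_j · u_j)) · u_j.

Step by step this gives:
  u_1 = (1, 0, -2, -1)
  u_2 = (1/3, -3, 1/3, -1/3)

Orthogonality check:
  u_2 · u_1 = 0 (should be 0)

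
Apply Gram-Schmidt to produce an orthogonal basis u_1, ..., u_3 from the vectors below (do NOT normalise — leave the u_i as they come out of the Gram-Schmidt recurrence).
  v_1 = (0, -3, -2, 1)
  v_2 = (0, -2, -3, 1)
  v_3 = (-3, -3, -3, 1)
Orthogonal basis:
  u_1 = (0, -3, -2, 1)
  u_2 = (0, 11/14, -8/7, 1/14)
  u_3 = (-3, -1/27, -1/27, -5/27)

Apply the Gram-Schmidt recurrence
  u_1 = v_1
  u_i = v_i − Σ_{j<i} ((v_i · u_j) / (u_j · u_j)) · u_j.

Step by step this gives:
  u_1 = (0, -3, -2, 1)
  u_2 = (0, 11/14, -8/7, 1/14)
  u_3 = (-3, -1/27, -1/27, -5/27)

Orthogonality check:
  u_2 · u_1 = 0 (should be 0)
  u_3 · u_1 = 0 (should be 0)
  u_3 · u_2 = 0 (should be 0)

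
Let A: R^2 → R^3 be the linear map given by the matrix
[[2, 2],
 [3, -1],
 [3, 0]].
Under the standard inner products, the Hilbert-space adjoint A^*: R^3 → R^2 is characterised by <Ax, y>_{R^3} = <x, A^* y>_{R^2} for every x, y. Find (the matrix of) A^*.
A^* = A^T =
[[2, 3, 3],
 [2, -1, 0]]

For real matrices with standard dot products, the defining identity <Ax, y> = <x, A^* y> gives (Ax)^T y = x^T (A^*) y, i.e. x^T A^T y = x^T (A^*) y. Since this holds for all x, y, we must have A^* = A^T. Therefore
A^* =
[[2, 3, 3],
 [2, -1, 0]].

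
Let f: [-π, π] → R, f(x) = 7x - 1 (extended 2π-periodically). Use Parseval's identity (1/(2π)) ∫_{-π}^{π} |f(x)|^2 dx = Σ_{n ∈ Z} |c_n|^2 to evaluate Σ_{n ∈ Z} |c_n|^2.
Σ |c_n|^2 = 49π^2/3 + 1

Expand and integrate term by term over [-π, π]:
  ∫ (7x)^2 dx = 49·(2π^3/3); ∫ 2·7·(-1)·x dx = 0 (odd integrand); ∫ (-1)^2 dx = 1·2π.
So (1/(2π)) ∫_{-π}^{π} (7x - 1)^2 dx = 49π^2/3 + 1 = 49π^2/3 + 1.
Parseval ⇒ Σ |c_n|^2 = 49π^2/3 + 1.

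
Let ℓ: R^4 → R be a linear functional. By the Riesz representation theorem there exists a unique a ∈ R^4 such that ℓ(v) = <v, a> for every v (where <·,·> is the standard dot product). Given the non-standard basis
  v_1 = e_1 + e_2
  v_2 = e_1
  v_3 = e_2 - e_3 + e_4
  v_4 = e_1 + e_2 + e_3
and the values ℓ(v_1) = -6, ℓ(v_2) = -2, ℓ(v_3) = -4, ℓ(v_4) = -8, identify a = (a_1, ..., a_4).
a = (-2, -4, -2, -2)

Write a = (a_1, ..., a_4) in the standard basis. For each basis vector v_i, ℓ(v_i) = <v_i, a> is a linear equation in the a_j's. Collect the n equations into a matrix system V a = ℓ, where row i of V is v_i (expressed in the standard basis). Since V is invertible (lower-triangular with 1s on the diagonal, up to permutation), solve by back-substitution:
  V =
[[1, 1, 0, 0],
 [1, 0, 0, 0],
 [0, 1, -1, 1],
 [1, 1, 1, 0]]
  V a = (-6, -2, -4, -8)
Solving gives a = (-2, -4, -2, -2).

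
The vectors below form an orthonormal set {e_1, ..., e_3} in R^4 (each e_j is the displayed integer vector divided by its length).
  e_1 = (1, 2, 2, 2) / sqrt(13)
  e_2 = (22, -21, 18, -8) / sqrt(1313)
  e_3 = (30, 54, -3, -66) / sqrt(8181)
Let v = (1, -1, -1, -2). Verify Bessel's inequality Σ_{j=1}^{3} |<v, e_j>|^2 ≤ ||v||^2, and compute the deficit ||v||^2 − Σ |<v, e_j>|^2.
Σ |<v, e_j>|^2 = 59/9; ||v||^2 = 7; deficit = 4/9

Write each e_j = u_j / sqrt(<u_j, u_j>) where u_j is the displayed integer vector. Then <v, e_j> = <v, u_j> / sqrt(<u_j, u_j>), so |<v, e_j>|^2 = <v, u_j>^2 / <u_j, u_j>.
Coefficients: <v, e_1> = -7/sqrt(13), <v, e_2> = 41/sqrt(1313), <v, e_3> = 111/sqrt(8181).
Square and sum: Σ |<v, e_j>|^2 = 59/9.
Compute ||v||^2 = v·v = 7.
Deficit = 7 − 59/9 = 4/9 ≥ 0, confirming Bessel's inequality. (The deficit equals ||v − Σ <v,e_j> e_j||^2, the squared distance from v to span{e_j}.)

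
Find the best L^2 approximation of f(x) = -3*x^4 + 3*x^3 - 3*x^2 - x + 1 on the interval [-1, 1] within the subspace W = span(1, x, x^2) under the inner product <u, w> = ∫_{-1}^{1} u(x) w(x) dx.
g(x) = -39*x^2/7 + 4*x/5 + 44/35

The best approximation g ∈ W is the orthogonal projection of f onto W. Writing g = a_0 + a_1 x + a_2 x^2, the coefficients solve the normal equations G · a = b where
  G_{ij} = <φ_i, φ_j> and b_i = <f, φ_i>, with φ_0 = 1, φ_1 = x, φ_2 = x^2.
G =
  [2, 0, 2/3]
  [0, 2/3, 0]
  [2/3, 0, 2/5],
b = (-6/5, 8/15, -146/105).
Solving gives a_0 = 44/35, a_1 = 4/5, a_2 = -39/7, so
  g(x) = -39*x^2/7 + 4*x/5 + 44/35.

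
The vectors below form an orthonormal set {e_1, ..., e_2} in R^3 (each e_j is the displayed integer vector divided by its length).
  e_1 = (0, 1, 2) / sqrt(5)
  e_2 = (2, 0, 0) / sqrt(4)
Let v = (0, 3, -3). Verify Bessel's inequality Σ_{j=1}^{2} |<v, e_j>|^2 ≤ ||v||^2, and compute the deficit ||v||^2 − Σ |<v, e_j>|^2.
Σ |<v, e_j>|^2 = 9/5; ||v||^2 = 18; deficit = 81/5

Write each e_j = u_j / sqrt(<u_j, u_j>) where u_j is the displayed integer vector. Then <v, e_j> = <v, u_j> / sqrt(<u_j, u_j>), so |<v, e_j>|^2 = <v, u_j>^2 / <u_j, u_j>.
Coefficients: <v, e_1> = -3/sqrt(5), <v, e_2> = 0/sqrt(4).
Square and sum: Σ |<v, e_j>|^2 = 9/5.
Compute ||v||^2 = v·v = 18.
Deficit = 18 − 9/5 = 81/5 ≥ 0, confirming Bessel's inequality. (The deficit equals ||v − Σ <v,e_j> e_j||^2, the squared distance from v to span{e_j}.)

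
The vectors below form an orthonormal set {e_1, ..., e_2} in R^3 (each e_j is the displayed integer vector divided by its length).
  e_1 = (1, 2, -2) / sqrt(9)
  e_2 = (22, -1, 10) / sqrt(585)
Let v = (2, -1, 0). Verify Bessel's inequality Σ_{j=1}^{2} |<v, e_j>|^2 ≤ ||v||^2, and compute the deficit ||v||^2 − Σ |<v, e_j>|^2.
Σ |<v, e_j>|^2 = 45/13; ||v||^2 = 5; deficit = 20/13

Write each e_j = u_j / sqrt(<u_j, u_j>) where u_j is the displayed integer vector. Then <v, e_j> = <v, u_j> / sqrt(<u_j, u_j>), so |<v, e_j>|^2 = <v, u_j>^2 / <u_j, u_j>.
Coefficients: <v, e_1> = 0/sqrt(9), <v, e_2> = 45/sqrt(585).
Square and sum: Σ |<v, e_j>|^2 = 45/13.
Compute ||v||^2 = v·v = 5.
Deficit = 5 − 45/13 = 20/13 ≥ 0, confirming Bessel's inequality. (The deficit equals ||v − Σ <v,e_j> e_j||^2, the squared distance from v to span{e_j}.)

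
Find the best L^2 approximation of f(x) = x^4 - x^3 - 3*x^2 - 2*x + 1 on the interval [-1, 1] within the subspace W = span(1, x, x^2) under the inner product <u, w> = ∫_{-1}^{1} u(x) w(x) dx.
g(x) = -15*x^2/7 - 13*x/5 + 32/35

The best approximation g ∈ W is the orthogonal projection of f onto W. Writing g = a_0 + a_1 x + a_2 x^2, the coefficients solve the normal equations G · a = b where
  G_{ij} = <φ_i, φ_j> and b_i = <f, φ_i>, with φ_0 = 1, φ_1 = x, φ_2 = x^2.
G =
  [2, 0, 2/3]
  [0, 2/3, 0]
  [2/3, 0, 2/5],
b = (2/5, -26/15, -26/105).
Solving gives a_0 = 32/35, a_1 = -13/5, a_2 = -15/7, so
  g(x) = -15*x^2/7 - 13*x/5 + 32/35.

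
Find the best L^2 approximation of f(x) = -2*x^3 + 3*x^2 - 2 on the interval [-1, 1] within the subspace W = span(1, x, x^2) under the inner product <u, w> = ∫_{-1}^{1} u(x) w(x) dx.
g(x) = 3*x^2 - 6*x/5 - 2

The best approximation g ∈ W is the orthogonal projection of f onto W. Writing g = a_0 + a_1 x + a_2 x^2, the coefficients solve the normal equations G · a = b where
  G_{ij} = <φ_i, φ_j> and b_i = <f, φ_i>, with φ_0 = 1, φ_1 = x, φ_2 = x^2.
G =
  [2, 0, 2/3]
  [0, 2/3, 0]
  [2/3, 0, 2/5],
b = (-2, -4/5, -2/15).
Solving gives a_0 = -2, a_1 = -6/5, a_2 = 3, so
  g(x) = 3*x^2 - 6*x/5 - 2.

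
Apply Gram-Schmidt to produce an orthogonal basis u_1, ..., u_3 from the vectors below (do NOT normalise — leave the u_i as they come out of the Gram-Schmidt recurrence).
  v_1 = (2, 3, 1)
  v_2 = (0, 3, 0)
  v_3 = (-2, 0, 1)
Orthogonal basis:
  u_1 = (2, 3, 1)
  u_2 = (-9/7, 15/14, -9/14)
  u_3 = (-4/5, 0, 8/5)

Apply the Gram-Schmidt recurrence
  u_1 = v_1
  u_i = v_i − Σ_{j<i} ((v_i · u_j) / (u_j · u_j)) · u_j.

Step by step this gives:
  u_1 = (2, 3, 1)
  u_2 = (-9/7, 15/14, -9/14)
  u_3 = (-4/5, 0, 8/5)

Orthogonality check:
  u_2 · u_1 = 0 (should be 0)
  u_3 · u_1 = 0 (should be 0)
  u_3 · u_2 = 0 (should be 0)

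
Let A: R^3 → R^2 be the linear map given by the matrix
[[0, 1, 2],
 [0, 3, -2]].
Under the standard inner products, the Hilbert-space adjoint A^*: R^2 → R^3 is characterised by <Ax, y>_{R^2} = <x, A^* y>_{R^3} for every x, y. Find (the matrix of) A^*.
A^* = A^T =
[[0, 0],
 [1, 3],
 [2, -2]]

For real matrices with standard dot products, the defining identity <Ax, y> = <x, A^* y> gives (Ax)^T y = x^T (A^*) y, i.e. x^T A^T y = x^T (A^*) y. Since this holds for all x, y, we must have A^* = A^T. Therefore
A^* =
[[0, 0],
 [1, 3],
 [2, -2]].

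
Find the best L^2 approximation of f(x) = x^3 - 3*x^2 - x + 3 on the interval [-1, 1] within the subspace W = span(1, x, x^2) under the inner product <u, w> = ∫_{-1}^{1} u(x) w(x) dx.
g(x) = -3*x^2 - 2*x/5 + 3

The best approximation g ∈ W is the orthogonal projection of f onto W. Writing g = a_0 + a_1 x + a_2 x^2, the coefficients solve the normal equations G · a = b where
  G_{ij} = <φ_i, φ_j> and b_i = <f, φ_i>, with φ_0 = 1, φ_1 = x, φ_2 = x^2.
G =
  [2, 0, 2/3]
  [0, 2/3, 0]
  [2/3, 0, 2/5],
b = (4, -4/15, 4/5).
Solving gives a_0 = 3, a_1 = -2/5, a_2 = -3, so
  g(x) = -3*x^2 - 2*x/5 + 3.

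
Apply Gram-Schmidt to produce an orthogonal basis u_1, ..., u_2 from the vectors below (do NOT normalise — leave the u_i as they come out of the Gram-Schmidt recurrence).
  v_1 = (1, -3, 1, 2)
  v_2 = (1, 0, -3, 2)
Orthogonal basis:
  u_1 = (1, -3, 1, 2)
  u_2 = (13/15, 2/5, -47/15, 26/15)

Apply the Gram-Schmidt recurrence
  u_1 = v_1
  u_i = v_i − Σ_{j<i} ((v_i · u_j) / (u_j · u_j)) · u_j.

Step by step this gives:
  u_1 = (1, -3, 1, 2)
  u_2 = (13/15, 2/5, -47/15, 26/15)

Orthogonality check:
  u_2 · u_1 = 0 (should be 0)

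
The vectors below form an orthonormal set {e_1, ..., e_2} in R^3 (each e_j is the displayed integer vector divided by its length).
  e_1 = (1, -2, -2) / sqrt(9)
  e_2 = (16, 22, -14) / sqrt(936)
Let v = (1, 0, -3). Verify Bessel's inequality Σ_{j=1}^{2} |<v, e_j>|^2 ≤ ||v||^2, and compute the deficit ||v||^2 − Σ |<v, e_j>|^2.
Σ |<v, e_j>|^2 = 235/26; ||v||^2 = 10; deficit = 25/26

Write each e_j = u_j / sqrt(<u_j, u_j>) where u_j is the displayed integer vector. Then <v, e_j> = <v, u_j> / sqrt(<u_j, u_j>), so |<v, e_j>|^2 = <v, u_j>^2 / <u_j, u_j>.
Coefficients: <v, e_1> = 7/sqrt(9), <v, e_2> = 58/sqrt(936).
Square and sum: Σ |<v, e_j>|^2 = 235/26.
Compute ||v||^2 = v·v = 10.
Deficit = 10 − 235/26 = 25/26 ≥ 0, confirming Bessel's inequality. (The deficit equals ||v − Σ <v,e_j> e_j||^2, the squared distance from v to span{e_j}.)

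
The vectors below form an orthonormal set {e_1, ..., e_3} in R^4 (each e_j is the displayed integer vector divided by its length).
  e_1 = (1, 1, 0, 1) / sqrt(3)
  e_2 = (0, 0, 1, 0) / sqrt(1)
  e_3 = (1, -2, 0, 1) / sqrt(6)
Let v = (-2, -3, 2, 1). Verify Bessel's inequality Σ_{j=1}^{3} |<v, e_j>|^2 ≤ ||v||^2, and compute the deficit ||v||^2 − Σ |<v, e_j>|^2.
Σ |<v, e_j>|^2 = 27/2; ||v||^2 = 18; deficit = 9/2

Write each e_j = u_j / sqrt(<u_j, u_j>) where u_j is the displayed integer vector. Then <v, e_j> = <v, u_j> / sqrt(<u_j, u_j>), so |<v, e_j>|^2 = <v, u_j>^2 / <u_j, u_j>.
Coefficients: <v, e_1> = -4/sqrt(3), <v, e_2> = 2/sqrt(1), <v, e_3> = 5/sqrt(6).
Square and sum: Σ |<v, e_j>|^2 = 27/2.
Compute ||v||^2 = v·v = 18.
Deficit = 18 − 27/2 = 9/2 ≥ 0, confirming Bessel's inequality. (The deficit equals ||v − Σ <v,e_j> e_j||^2, the squared distance from v to span{e_j}.)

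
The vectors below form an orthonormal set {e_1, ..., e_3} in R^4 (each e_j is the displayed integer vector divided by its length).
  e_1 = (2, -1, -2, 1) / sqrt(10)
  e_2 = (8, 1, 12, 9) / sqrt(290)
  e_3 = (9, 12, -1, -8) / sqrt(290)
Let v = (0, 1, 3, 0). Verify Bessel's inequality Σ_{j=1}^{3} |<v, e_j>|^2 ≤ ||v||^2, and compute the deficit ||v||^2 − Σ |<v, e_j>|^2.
Σ |<v, e_j>|^2 = 99/10; ||v||^2 = 10; deficit = 1/10

Write each e_j = u_j / sqrt(<u_j, u_j>) where u_j is the displayed integer vector. Then <v, e_j> = <v, u_j> / sqrt(<u_j, u_j>), so |<v, e_j>|^2 = <v, u_j>^2 / <u_j, u_j>.
Coefficients: <v, e_1> = -7/sqrt(10), <v, e_2> = 37/sqrt(290), <v, e_3> = 9/sqrt(290).
Square and sum: Σ |<v, e_j>|^2 = 99/10.
Compute ||v||^2 = v·v = 10.
Deficit = 10 − 99/10 = 1/10 ≥ 0, confirming Bessel's inequality. (The deficit equals ||v − Σ <v,e_j> e_j||^2, the squared distance from v to span{e_j}.)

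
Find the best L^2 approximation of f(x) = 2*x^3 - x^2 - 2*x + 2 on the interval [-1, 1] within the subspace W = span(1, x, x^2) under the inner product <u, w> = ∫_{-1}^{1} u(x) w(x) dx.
g(x) = -x^2 - 4*x/5 + 2

The best approximation g ∈ W is the orthogonal projection of f onto W. Writing g = a_0 + a_1 x + a_2 x^2, the coefficients solve the normal equations G · a = b where
  G_{ij} = <φ_i, φ_j> and b_i = <f, φ_i>, with φ_0 = 1, φ_1 = x, φ_2 = x^2.
G =
  [2, 0, 2/3]
  [0, 2/3, 0]
  [2/3, 0, 2/5],
b = (10/3, -8/15, 14/15).
Solving gives a_0 = 2, a_1 = -4/5, a_2 = -1, so
  g(x) = -x^2 - 4*x/5 + 2.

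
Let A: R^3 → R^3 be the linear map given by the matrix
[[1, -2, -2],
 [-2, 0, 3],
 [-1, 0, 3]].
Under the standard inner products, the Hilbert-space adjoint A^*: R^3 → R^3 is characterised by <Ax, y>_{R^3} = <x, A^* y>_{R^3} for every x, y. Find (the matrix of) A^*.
A^* = A^T =
[[1, -2, -1],
 [-2, 0, 0],
 [-2, 3, 3]]

For real matrices with standard dot products, the defining identity <Ax, y> = <x, A^* y> gives (Ax)^T y = x^T (A^*) y, i.e. x^T A^T y = x^T (A^*) y. Since this holds for all x, y, we must have A^* = A^T. Therefore
A^* =
[[1, -2, -1],
 [-2, 0, 0],
 [-2, 3, 3]].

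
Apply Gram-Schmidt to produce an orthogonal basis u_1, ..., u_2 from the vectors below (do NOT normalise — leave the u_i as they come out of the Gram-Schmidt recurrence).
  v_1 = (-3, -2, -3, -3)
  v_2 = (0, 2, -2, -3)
Orthogonal basis:
  u_1 = (-3, -2, -3, -3)
  u_2 = (33/31, 84/31, -29/31, -60/31)

Apply the Gram-Schmidt recurrence
  u_1 = v_1
  u_i = v_i − Σ_{j<i} ((v_i · u_j) / (u_j · u_j)) · u_j.

Step by step this gives:
  u_1 = (-3, -2, -3, -3)
  u_2 = (33/31, 84/31, -29/31, -60/31)

Orthogonality check:
  u_2 · u_1 = 0 (should be 0)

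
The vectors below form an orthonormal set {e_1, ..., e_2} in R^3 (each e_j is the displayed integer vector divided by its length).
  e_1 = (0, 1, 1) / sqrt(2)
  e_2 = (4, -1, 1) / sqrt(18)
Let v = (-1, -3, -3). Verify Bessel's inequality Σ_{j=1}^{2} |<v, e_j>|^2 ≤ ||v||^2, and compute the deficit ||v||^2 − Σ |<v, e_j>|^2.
Σ |<v, e_j>|^2 = 170/9; ||v||^2 = 19; deficit = 1/9

Write each e_j = u_j / sqrt(<u_j, u_j>) where u_j is the displayed integer vector. Then <v, e_j> = <v, u_j> / sqrt(<u_j, u_j>), so |<v, e_j>|^2 = <v, u_j>^2 / <u_j, u_j>.
Coefficients: <v, e_1> = -6/sqrt(2), <v, e_2> = -4/sqrt(18).
Square and sum: Σ |<v, e_j>|^2 = 170/9.
Compute ||v||^2 = v·v = 19.
Deficit = 19 − 170/9 = 1/9 ≥ 0, confirming Bessel's inequality. (The deficit equals ||v − Σ <v,e_j> e_j||^2, the squared distance from v to span{e_j}.)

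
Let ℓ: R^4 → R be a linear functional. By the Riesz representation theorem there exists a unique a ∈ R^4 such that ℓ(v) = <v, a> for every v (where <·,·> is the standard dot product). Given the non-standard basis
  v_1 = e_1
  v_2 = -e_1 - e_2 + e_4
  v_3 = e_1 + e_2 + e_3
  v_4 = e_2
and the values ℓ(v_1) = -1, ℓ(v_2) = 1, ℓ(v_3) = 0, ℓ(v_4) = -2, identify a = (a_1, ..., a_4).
a = (-1, -2, 3, -2)

Write a = (a_1, ..., a_4) in the standard basis. For each basis vector v_i, ℓ(v_i) = <v_i, a> is a linear equation in the a_j's. Collect the n equations into a matrix system V a = ℓ, where row i of V is v_i (expressed in the standard basis). Since V is invertible (lower-triangular with 1s on the diagonal, up to permutation), solve by back-substitution:
  V =
[[1, 0, 0, 0],
 [-1, -1, 0, 1],
 [1, 1, 1, 0],
 [0, 1, 0, 0]]
  V a = (-1, 1, 0, -2)
Solving gives a = (-1, -2, 3, -2).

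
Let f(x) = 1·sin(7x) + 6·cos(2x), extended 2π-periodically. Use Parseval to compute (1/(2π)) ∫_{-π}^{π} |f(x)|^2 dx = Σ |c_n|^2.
Σ |c_n|^2 = 37/2

Expand |f|^2 and use orthogonality of {sin(nx), cos(mx)} on [-π, π]:
  ∫_{-π}^{π} sin(nx)^2 dx = π, ∫ cos(mx)^2 dx = π, and cross terms integrate to 0.
So ∫_{-π}^{π} f(x)^2 dx = 1^2 · π + 6^2 · π = (1 + 36)π.
Divide by 2π: (1 + 36)/2 = 37/2.
By Parseval, this equals Σ |c_n|^2.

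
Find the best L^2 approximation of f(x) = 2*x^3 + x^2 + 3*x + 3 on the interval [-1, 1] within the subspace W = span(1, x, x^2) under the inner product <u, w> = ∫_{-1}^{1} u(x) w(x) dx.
g(x) = x^2 + 21*x/5 + 3

The best approximation g ∈ W is the orthogonal projection of f onto W. Writing g = a_0 + a_1 x + a_2 x^2, the coefficients solve the normal equations G · a = b where
  G_{ij} = <φ_i, φ_j> and b_i = <f, φ_i>, with φ_0 = 1, φ_1 = x, φ_2 = x^2.
G =
  [2, 0, 2/3]
  [0, 2/3, 0]
  [2/3, 0, 2/5],
b = (20/3, 14/5, 12/5).
Solving gives a_0 = 3, a_1 = 21/5, a_2 = 1, so
  g(x) = x^2 + 21*x/5 + 3.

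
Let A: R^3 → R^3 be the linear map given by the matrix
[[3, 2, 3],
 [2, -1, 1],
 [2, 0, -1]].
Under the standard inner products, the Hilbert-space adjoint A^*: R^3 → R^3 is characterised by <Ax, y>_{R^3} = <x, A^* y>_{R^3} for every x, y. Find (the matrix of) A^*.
A^* = A^T =
[[3, 2, 2],
 [2, -1, 0],
 [3, 1, -1]]

For real matrices with standard dot products, the defining identity <Ax, y> = <x, A^* y> gives (Ax)^T y = x^T (A^*) y, i.e. x^T A^T y = x^T (A^*) y. Since this holds for all x, y, we must have A^* = A^T. Therefore
A^* =
[[3, 2, 2],
 [2, -1, 0],
 [3, 1, -1]].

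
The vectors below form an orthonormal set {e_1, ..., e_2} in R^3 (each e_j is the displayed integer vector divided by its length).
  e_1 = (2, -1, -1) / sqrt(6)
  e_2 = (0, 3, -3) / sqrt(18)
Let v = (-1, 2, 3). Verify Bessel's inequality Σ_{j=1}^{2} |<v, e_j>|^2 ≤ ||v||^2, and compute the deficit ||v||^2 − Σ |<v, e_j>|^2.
Σ |<v, e_j>|^2 = 26/3; ||v||^2 = 14; deficit = 16/3

Write each e_j = u_j / sqrt(<u_j, u_j>) where u_j is the displayed integer vector. Then <v, e_j> = <v, u_j> / sqrt(<u_j, u_j>), so |<v, e_j>|^2 = <v, u_j>^2 / <u_j, u_j>.
Coefficients: <v, e_1> = -7/sqrt(6), <v, e_2> = -3/sqrt(18).
Square and sum: Σ |<v, e_j>|^2 = 26/3.
Compute ||v||^2 = v·v = 14.
Deficit = 14 − 26/3 = 16/3 ≥ 0, confirming Bessel's inequality. (The deficit equals ||v − Σ <v,e_j> e_j||^2, the squared distance from v to span{e_j}.)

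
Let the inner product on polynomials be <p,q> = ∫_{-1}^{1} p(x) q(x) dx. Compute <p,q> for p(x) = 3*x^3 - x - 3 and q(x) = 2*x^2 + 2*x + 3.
<p,q> = -314/15

Expand the product: p(x)·q(x) = 6*x^5 + 6*x^4 + 7*x^3 - 8*x^2 - 9*x - 9.
∫_{-1}^{1} of each monomial x^k gives [2/(k+1) if k even, 0 if k odd]. Integrating term-by-term (or equivalently evaluating the antiderivative F(x) = x^6 + 6*x^5/5 + 7*x^4/4 - 8*x^3/3 - 9*x^2/2 - 9*x at the endpoints):
  F(1) − F(−1) = -733/60 − (523/60) = -314/15.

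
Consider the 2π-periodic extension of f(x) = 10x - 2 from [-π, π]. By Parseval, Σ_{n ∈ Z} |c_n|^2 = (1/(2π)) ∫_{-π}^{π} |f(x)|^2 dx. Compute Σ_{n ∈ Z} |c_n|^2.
Σ |c_n|^2 = 100π^2/3 + 4

Expand and integrate term by term over [-π, π]:
  ∫ (10x)^2 dx = 100·(2π^3/3); ∫ 2·10·(-2)·x dx = 0 (odd integrand); ∫ (-2)^2 dx = 4·2π.
So (1/(2π)) ∫_{-π}^{π} (10x - 2)^2 dx = 100π^2/3 + 4 = 100π^2/3 + 4.
Parseval ⇒ Σ |c_n|^2 = 100π^2/3 + 4.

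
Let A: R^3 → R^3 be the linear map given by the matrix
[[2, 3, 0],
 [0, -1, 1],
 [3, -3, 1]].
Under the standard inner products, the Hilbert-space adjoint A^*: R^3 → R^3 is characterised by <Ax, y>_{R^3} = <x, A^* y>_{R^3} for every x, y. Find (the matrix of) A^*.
A^* = A^T =
[[2, 0, 3],
 [3, -1, -3],
 [0, 1, 1]]

For real matrices with standard dot products, the defining identity <Ax, y> = <x, A^* y> gives (Ax)^T y = x^T (A^*) y, i.e. x^T A^T y = x^T (A^*) y. Since this holds for all x, y, we must have A^* = A^T. Therefore
A^* =
[[2, 0, 3],
 [3, -1, -3],
 [0, 1, 1]].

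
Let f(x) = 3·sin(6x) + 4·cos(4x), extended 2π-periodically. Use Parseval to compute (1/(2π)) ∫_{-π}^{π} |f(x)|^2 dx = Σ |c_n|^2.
Σ |c_n|^2 = 25/2

Expand |f|^2 and use orthogonality of {sin(nx), cos(mx)} on [-π, π]:
  ∫_{-π}^{π} sin(nx)^2 dx = π, ∫ cos(mx)^2 dx = π, and cross terms integrate to 0.
So ∫_{-π}^{π} f(x)^2 dx = 3^2 · π + 4^2 · π = (9 + 16)π.
Divide by 2π: (9 + 16)/2 = 25/2.
By Parseval, this equals Σ |c_n|^2.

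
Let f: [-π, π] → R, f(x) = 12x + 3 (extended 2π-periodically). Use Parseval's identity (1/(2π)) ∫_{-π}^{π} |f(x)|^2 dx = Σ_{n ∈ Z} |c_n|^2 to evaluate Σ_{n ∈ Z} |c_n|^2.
Σ |c_n|^2 = 48π^2 + 9

Expand and integrate term by term over [-π, π]:
  ∫ (12x)^2 dx = 144·(2π^3/3); ∫ 2·12·(3)·x dx = 0 (odd integrand); ∫ 3^2 dx = 9·2π.
So (1/(2π)) ∫_{-π}^{π} (12x + 3)^2 dx = 144π^2/3 + 9 = 48π^2 + 9.
Parseval ⇒ Σ |c_n|^2 = 48π^2 + 9.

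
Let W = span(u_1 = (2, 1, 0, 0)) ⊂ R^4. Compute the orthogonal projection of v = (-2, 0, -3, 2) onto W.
proj_W(v) = (-8/5, -4/5, 0, 0)

Set up U = [u_1 | ... | u_1] ∈ R^(4×1). The projector onto W = col(U) is P = U (U^T U)^(-1) U^T.
Compute U^T U =
  [5],
and U^T v = (-4).
Solve U^T U · c = U^T v for the coefficients: c = (-4/5). The projection is proj_W(v) = U c.
Check: (v - proj_W(v)) · u_1 = 0  (should be 0).
Result: proj_W(v) = (-8/5, -4/5, 0, 0).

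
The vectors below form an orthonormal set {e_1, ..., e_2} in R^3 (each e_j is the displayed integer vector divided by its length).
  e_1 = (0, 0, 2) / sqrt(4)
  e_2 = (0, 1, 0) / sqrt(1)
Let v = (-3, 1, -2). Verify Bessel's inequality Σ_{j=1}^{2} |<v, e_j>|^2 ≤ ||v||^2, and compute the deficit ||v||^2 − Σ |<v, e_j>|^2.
Σ |<v, e_j>|^2 = 5; ||v||^2 = 14; deficit = 9

Write each e_j = u_j / sqrt(<u_j, u_j>) where u_j is the displayed integer vector. Then <v, e_j> = <v, u_j> / sqrt(<u_j, u_j>), so |<v, e_j>|^2 = <v, u_j>^2 / <u_j, u_j>.
Coefficients: <v, e_1> = -4/sqrt(4), <v, e_2> = 1/sqrt(1).
Square and sum: Σ |<v, e_j>|^2 = 5.
Compute ||v||^2 = v·v = 14.
Deficit = 14 − 5 = 9 ≥ 0, confirming Bessel's inequality. (The deficit equals ||v − Σ <v,e_j> e_j||^2, the squared distance from v to span{e_j}.)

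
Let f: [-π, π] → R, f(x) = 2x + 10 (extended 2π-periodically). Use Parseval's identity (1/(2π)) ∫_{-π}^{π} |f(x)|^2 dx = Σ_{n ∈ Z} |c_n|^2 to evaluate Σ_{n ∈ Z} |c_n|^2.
Σ |c_n|^2 = 4π^2/3 + 100

Expand and integrate term by term over [-π, π]:
  ∫ (2x)^2 dx = 4·(2π^3/3); ∫ 2·2·(10)·x dx = 0 (odd integrand); ∫ 10^2 dx = 100·2π.
So (1/(2π)) ∫_{-π}^{π} (2x + 10)^2 dx = 4π^2/3 + 100 = 4π^2/3 + 100.
Parseval ⇒ Σ |c_n|^2 = 4π^2/3 + 100.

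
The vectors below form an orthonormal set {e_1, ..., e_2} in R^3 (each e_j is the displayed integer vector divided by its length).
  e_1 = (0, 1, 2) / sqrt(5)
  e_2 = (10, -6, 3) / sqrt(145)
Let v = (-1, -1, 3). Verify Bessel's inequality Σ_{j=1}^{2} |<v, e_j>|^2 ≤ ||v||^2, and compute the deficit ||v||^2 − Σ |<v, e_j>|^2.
Σ |<v, e_j>|^2 = 150/29; ||v||^2 = 11; deficit = 169/29

Write each e_j = u_j / sqrt(<u_j, u_j>) where u_j is the displayed integer vector. Then <v, e_j> = <v, u_j> / sqrt(<u_j, u_j>), so |<v, e_j>|^2 = <v, u_j>^2 / <u_j, u_j>.
Coefficients: <v, e_1> = 5/sqrt(5), <v, e_2> = 5/sqrt(145).
Square and sum: Σ |<v, e_j>|^2 = 150/29.
Compute ||v||^2 = v·v = 11.
Deficit = 11 − 150/29 = 169/29 ≥ 0, confirming Bessel's inequality. (The deficit equals ||v − Σ <v,e_j> e_j||^2, the squared distance from v to span{e_j}.)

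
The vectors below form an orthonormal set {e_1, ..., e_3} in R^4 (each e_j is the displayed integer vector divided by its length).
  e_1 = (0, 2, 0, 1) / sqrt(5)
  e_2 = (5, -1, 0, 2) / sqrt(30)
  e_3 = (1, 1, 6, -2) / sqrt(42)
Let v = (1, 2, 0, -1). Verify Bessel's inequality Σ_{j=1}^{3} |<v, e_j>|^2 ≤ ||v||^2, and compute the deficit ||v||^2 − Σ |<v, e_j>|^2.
Σ |<v, e_j>|^2 = 17/7; ||v||^2 = 6; deficit = 25/7

Write each e_j = u_j / sqrt(<u_j, u_j>) where u_j is the displayed integer vector. Then <v, e_j> = <v, u_j> / sqrt(<u_j, u_j>), so |<v, e_j>|^2 = <v, u_j>^2 / <u_j, u_j>.
Coefficients: <v, e_1> = 3/sqrt(5), <v, e_2> = 1/sqrt(30), <v, e_3> = 5/sqrt(42).
Square and sum: Σ |<v, e_j>|^2 = 17/7.
Compute ||v||^2 = v·v = 6.
Deficit = 6 − 17/7 = 25/7 ≥ 0, confirming Bessel's inequality. (The deficit equals ||v − Σ <v,e_j> e_j||^2, the squared distance from v to span{e_j}.)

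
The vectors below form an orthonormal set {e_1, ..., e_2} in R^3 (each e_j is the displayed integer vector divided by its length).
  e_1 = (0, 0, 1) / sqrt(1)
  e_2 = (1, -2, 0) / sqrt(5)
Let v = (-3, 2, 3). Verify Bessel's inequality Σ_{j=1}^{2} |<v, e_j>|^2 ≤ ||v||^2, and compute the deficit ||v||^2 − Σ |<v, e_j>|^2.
Σ |<v, e_j>|^2 = 94/5; ||v||^2 = 22; deficit = 16/5

Write each e_j = u_j / sqrt(<u_j, u_j>) where u_j is the displayed integer vector. Then <v, e_j> = <v, u_j> / sqrt(<u_j, u_j>), so |<v, e_j>|^2 = <v, u_j>^2 / <u_j, u_j>.
Coefficients: <v, e_1> = 3/sqrt(1), <v, e_2> = -7/sqrt(5).
Square and sum: Σ |<v, e_j>|^2 = 94/5.
Compute ||v||^2 = v·v = 22.
Deficit = 22 − 94/5 = 16/5 ≥ 0, confirming Bessel's inequality. (The deficit equals ||v − Σ <v,e_j> e_j||^2, the squared distance from v to span{e_j}.)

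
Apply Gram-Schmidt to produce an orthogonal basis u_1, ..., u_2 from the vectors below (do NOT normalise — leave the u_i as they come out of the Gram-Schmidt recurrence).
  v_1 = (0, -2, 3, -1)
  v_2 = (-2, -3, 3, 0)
Orthogonal basis:
  u_1 = (0, -2, 3, -1)
  u_2 = (-2, -6/7, -3/14, 15/14)

Apply the Gram-Schmidt recurrence
  u_1 = v_1
  u_i = v_i − Σ_{j<i} ((v_i · u_j) / (u_j · u_j)) · u_j.

Step by step this gives:
  u_1 = (0, -2, 3, -1)
  u_2 = (-2, -6/7, -3/14, 15/14)

Orthogonality check:
  u_2 · u_1 = 0 (should be 0)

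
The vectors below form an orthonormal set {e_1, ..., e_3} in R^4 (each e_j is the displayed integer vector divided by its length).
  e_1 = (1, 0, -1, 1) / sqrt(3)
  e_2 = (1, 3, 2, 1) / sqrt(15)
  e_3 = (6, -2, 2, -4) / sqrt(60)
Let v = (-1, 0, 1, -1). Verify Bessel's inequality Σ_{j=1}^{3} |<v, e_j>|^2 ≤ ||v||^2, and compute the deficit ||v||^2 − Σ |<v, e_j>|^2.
Σ |<v, e_j>|^2 = 3; ||v||^2 = 3; deficit = 0

Write each e_j = u_j / sqrt(<u_j, u_j>) where u_j is the displayed integer vector. Then <v, e_j> = <v, u_j> / sqrt(<u_j, u_j>), so |<v, e_j>|^2 = <v, u_j>^2 / <u_j, u_j>.
Coefficients: <v, e_1> = -3/sqrt(3), <v, e_2> = 0/sqrt(15), <v, e_3> = 0/sqrt(60).
Square and sum: Σ |<v, e_j>|^2 = 3.
Compute ||v||^2 = v·v = 3.
Deficit = 3 − 3 = 0 ≥ 0, confirming Bessel's inequality. (The deficit equals ||v − Σ <v,e_j> e_j||^2, the squared distance from v to span{e_j}.)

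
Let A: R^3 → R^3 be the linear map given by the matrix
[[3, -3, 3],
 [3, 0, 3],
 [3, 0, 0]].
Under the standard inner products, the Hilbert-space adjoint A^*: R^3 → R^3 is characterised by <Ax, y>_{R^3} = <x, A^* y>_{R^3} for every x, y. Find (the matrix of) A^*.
A^* = A^T =
[[3, 3, 3],
 [-3, 0, 0],
 [3, 3, 0]]

For real matrices with standard dot products, the defining identity <Ax, y> = <x, A^* y> gives (Ax)^T y = x^T (A^*) y, i.e. x^T A^T y = x^T (A^*) y. Since this holds for all x, y, we must have A^* = A^T. Therefore
A^* =
[[3, 3, 3],
 [-3, 0, 0],
 [3, 3, 0]].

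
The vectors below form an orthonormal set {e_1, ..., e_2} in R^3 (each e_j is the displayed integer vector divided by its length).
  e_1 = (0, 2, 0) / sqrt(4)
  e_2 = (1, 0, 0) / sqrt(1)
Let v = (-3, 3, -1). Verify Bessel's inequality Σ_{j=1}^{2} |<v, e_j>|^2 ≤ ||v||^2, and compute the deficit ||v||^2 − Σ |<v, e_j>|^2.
Σ |<v, e_j>|^2 = 18; ||v||^2 = 19; deficit = 1

Write each e_j = u_j / sqrt(<u_j, u_j>) where u_j is the displayed integer vector. Then <v, e_j> = <v, u_j> / sqrt(<u_j, u_j>), so |<v, e_j>|^2 = <v, u_j>^2 / <u_j, u_j>.
Coefficients: <v, e_1> = 6/sqrt(4), <v, e_2> = -3/sqrt(1).
Square and sum: Σ |<v, e_j>|^2 = 18.
Compute ||v||^2 = v·v = 19.
Deficit = 19 − 18 = 1 ≥ 0, confirming Bessel's inequality. (The deficit equals ||v − Σ <v,e_j> e_j||^2, the squared distance from v to span{e_j}.)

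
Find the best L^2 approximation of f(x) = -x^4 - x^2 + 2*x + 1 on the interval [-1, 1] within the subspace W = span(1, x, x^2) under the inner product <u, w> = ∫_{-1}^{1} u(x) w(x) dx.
g(x) = -13*x^2/7 + 2*x + 38/35

The best approximation g ∈ W is the orthogonal projection of f onto W. Writing g = a_0 + a_1 x + a_2 x^2, the coefficients solve the normal equations G · a = b where
  G_{ij} = <φ_i, φ_j> and b_i = <f, φ_i>, with φ_0 = 1, φ_1 = x, φ_2 = x^2.
G =
  [2, 0, 2/3]
  [0, 2/3, 0]
  [2/3, 0, 2/5],
b = (14/15, 4/3, -2/105).
Solving gives a_0 = 38/35, a_1 = 2, a_2 = -13/7, so
  g(x) = -13*x^2/7 + 2*x + 38/35.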